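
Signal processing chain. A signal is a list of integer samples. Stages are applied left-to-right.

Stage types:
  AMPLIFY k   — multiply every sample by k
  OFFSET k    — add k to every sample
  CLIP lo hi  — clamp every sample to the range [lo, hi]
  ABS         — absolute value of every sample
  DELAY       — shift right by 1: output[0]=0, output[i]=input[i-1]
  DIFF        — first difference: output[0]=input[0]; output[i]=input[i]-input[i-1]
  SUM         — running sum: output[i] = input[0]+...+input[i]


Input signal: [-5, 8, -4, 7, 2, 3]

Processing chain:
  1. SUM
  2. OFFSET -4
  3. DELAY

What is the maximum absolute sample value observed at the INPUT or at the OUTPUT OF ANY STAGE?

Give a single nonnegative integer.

Answer: 11

Derivation:
Input: [-5, 8, -4, 7, 2, 3] (max |s|=8)
Stage 1 (SUM): sum[0..0]=-5, sum[0..1]=3, sum[0..2]=-1, sum[0..3]=6, sum[0..4]=8, sum[0..5]=11 -> [-5, 3, -1, 6, 8, 11] (max |s|=11)
Stage 2 (OFFSET -4): -5+-4=-9, 3+-4=-1, -1+-4=-5, 6+-4=2, 8+-4=4, 11+-4=7 -> [-9, -1, -5, 2, 4, 7] (max |s|=9)
Stage 3 (DELAY): [0, -9, -1, -5, 2, 4] = [0, -9, -1, -5, 2, 4] -> [0, -9, -1, -5, 2, 4] (max |s|=9)
Overall max amplitude: 11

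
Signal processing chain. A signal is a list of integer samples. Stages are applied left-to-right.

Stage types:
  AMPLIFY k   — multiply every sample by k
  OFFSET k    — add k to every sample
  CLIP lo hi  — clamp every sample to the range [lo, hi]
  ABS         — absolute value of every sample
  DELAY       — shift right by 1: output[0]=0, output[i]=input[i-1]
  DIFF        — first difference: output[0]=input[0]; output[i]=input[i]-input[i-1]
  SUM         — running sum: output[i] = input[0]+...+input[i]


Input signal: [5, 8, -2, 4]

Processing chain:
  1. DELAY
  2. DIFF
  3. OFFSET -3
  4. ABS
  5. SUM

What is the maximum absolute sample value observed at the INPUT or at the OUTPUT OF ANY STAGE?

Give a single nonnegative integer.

Answer: 18

Derivation:
Input: [5, 8, -2, 4] (max |s|=8)
Stage 1 (DELAY): [0, 5, 8, -2] = [0, 5, 8, -2] -> [0, 5, 8, -2] (max |s|=8)
Stage 2 (DIFF): s[0]=0, 5-0=5, 8-5=3, -2-8=-10 -> [0, 5, 3, -10] (max |s|=10)
Stage 3 (OFFSET -3): 0+-3=-3, 5+-3=2, 3+-3=0, -10+-3=-13 -> [-3, 2, 0, -13] (max |s|=13)
Stage 4 (ABS): |-3|=3, |2|=2, |0|=0, |-13|=13 -> [3, 2, 0, 13] (max |s|=13)
Stage 5 (SUM): sum[0..0]=3, sum[0..1]=5, sum[0..2]=5, sum[0..3]=18 -> [3, 5, 5, 18] (max |s|=18)
Overall max amplitude: 18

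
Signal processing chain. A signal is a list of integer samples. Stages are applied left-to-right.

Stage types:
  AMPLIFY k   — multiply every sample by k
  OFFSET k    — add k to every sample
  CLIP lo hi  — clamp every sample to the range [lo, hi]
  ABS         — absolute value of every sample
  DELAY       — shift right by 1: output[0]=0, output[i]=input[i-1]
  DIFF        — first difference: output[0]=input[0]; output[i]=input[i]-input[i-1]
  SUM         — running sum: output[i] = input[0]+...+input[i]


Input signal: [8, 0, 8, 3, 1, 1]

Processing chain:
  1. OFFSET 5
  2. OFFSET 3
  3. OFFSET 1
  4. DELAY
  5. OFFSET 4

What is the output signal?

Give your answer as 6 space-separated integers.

Answer: 4 21 13 21 16 14

Derivation:
Input: [8, 0, 8, 3, 1, 1]
Stage 1 (OFFSET 5): 8+5=13, 0+5=5, 8+5=13, 3+5=8, 1+5=6, 1+5=6 -> [13, 5, 13, 8, 6, 6]
Stage 2 (OFFSET 3): 13+3=16, 5+3=8, 13+3=16, 8+3=11, 6+3=9, 6+3=9 -> [16, 8, 16, 11, 9, 9]
Stage 3 (OFFSET 1): 16+1=17, 8+1=9, 16+1=17, 11+1=12, 9+1=10, 9+1=10 -> [17, 9, 17, 12, 10, 10]
Stage 4 (DELAY): [0, 17, 9, 17, 12, 10] = [0, 17, 9, 17, 12, 10] -> [0, 17, 9, 17, 12, 10]
Stage 5 (OFFSET 4): 0+4=4, 17+4=21, 9+4=13, 17+4=21, 12+4=16, 10+4=14 -> [4, 21, 13, 21, 16, 14]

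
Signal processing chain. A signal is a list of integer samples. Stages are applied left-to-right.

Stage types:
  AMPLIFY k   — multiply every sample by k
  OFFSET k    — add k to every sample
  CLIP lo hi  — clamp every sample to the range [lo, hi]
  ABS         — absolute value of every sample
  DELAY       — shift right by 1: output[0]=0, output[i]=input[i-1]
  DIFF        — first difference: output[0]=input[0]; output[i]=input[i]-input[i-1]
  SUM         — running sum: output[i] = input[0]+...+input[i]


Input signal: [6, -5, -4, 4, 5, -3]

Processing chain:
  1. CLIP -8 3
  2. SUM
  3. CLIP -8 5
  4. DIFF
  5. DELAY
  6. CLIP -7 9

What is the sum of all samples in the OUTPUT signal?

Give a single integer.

Answer: 0

Derivation:
Input: [6, -5, -4, 4, 5, -3]
Stage 1 (CLIP -8 3): clip(6,-8,3)=3, clip(-5,-8,3)=-5, clip(-4,-8,3)=-4, clip(4,-8,3)=3, clip(5,-8,3)=3, clip(-3,-8,3)=-3 -> [3, -5, -4, 3, 3, -3]
Stage 2 (SUM): sum[0..0]=3, sum[0..1]=-2, sum[0..2]=-6, sum[0..3]=-3, sum[0..4]=0, sum[0..5]=-3 -> [3, -2, -6, -3, 0, -3]
Stage 3 (CLIP -8 5): clip(3,-8,5)=3, clip(-2,-8,5)=-2, clip(-6,-8,5)=-6, clip(-3,-8,5)=-3, clip(0,-8,5)=0, clip(-3,-8,5)=-3 -> [3, -2, -6, -3, 0, -3]
Stage 4 (DIFF): s[0]=3, -2-3=-5, -6--2=-4, -3--6=3, 0--3=3, -3-0=-3 -> [3, -5, -4, 3, 3, -3]
Stage 5 (DELAY): [0, 3, -5, -4, 3, 3] = [0, 3, -5, -4, 3, 3] -> [0, 3, -5, -4, 3, 3]
Stage 6 (CLIP -7 9): clip(0,-7,9)=0, clip(3,-7,9)=3, clip(-5,-7,9)=-5, clip(-4,-7,9)=-4, clip(3,-7,9)=3, clip(3,-7,9)=3 -> [0, 3, -5, -4, 3, 3]
Output sum: 0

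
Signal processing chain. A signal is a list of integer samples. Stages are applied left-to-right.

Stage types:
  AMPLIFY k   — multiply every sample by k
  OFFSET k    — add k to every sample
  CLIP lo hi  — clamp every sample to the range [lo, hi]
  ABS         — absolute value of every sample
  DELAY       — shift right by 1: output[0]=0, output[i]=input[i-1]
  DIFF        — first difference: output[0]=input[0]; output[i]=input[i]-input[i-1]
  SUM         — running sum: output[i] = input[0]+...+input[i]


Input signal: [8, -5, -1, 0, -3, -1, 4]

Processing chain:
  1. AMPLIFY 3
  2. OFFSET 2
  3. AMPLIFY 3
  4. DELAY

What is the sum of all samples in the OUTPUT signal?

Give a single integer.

Input: [8, -5, -1, 0, -3, -1, 4]
Stage 1 (AMPLIFY 3): 8*3=24, -5*3=-15, -1*3=-3, 0*3=0, -3*3=-9, -1*3=-3, 4*3=12 -> [24, -15, -3, 0, -9, -3, 12]
Stage 2 (OFFSET 2): 24+2=26, -15+2=-13, -3+2=-1, 0+2=2, -9+2=-7, -3+2=-1, 12+2=14 -> [26, -13, -1, 2, -7, -1, 14]
Stage 3 (AMPLIFY 3): 26*3=78, -13*3=-39, -1*3=-3, 2*3=6, -7*3=-21, -1*3=-3, 14*3=42 -> [78, -39, -3, 6, -21, -3, 42]
Stage 4 (DELAY): [0, 78, -39, -3, 6, -21, -3] = [0, 78, -39, -3, 6, -21, -3] -> [0, 78, -39, -3, 6, -21, -3]
Output sum: 18

Answer: 18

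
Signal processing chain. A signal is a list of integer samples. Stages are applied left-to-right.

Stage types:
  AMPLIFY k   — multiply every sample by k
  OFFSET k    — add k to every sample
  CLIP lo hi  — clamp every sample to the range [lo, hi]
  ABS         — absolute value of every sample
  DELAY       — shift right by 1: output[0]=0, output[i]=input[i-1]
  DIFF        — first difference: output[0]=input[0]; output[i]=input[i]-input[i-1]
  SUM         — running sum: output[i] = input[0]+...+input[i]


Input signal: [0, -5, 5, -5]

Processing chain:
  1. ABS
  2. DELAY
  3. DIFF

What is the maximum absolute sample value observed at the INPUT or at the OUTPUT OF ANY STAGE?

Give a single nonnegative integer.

Answer: 5

Derivation:
Input: [0, -5, 5, -5] (max |s|=5)
Stage 1 (ABS): |0|=0, |-5|=5, |5|=5, |-5|=5 -> [0, 5, 5, 5] (max |s|=5)
Stage 2 (DELAY): [0, 0, 5, 5] = [0, 0, 5, 5] -> [0, 0, 5, 5] (max |s|=5)
Stage 3 (DIFF): s[0]=0, 0-0=0, 5-0=5, 5-5=0 -> [0, 0, 5, 0] (max |s|=5)
Overall max amplitude: 5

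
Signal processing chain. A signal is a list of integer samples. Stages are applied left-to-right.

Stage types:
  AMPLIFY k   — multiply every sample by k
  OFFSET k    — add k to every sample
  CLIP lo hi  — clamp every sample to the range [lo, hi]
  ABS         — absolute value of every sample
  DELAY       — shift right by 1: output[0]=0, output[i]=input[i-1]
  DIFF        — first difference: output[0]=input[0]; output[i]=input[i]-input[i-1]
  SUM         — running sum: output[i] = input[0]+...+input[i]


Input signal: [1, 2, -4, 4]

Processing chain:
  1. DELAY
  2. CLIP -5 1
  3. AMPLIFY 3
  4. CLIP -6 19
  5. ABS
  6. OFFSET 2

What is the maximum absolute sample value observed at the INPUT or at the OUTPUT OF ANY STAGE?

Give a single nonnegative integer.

Input: [1, 2, -4, 4] (max |s|=4)
Stage 1 (DELAY): [0, 1, 2, -4] = [0, 1, 2, -4] -> [0, 1, 2, -4] (max |s|=4)
Stage 2 (CLIP -5 1): clip(0,-5,1)=0, clip(1,-5,1)=1, clip(2,-5,1)=1, clip(-4,-5,1)=-4 -> [0, 1, 1, -4] (max |s|=4)
Stage 3 (AMPLIFY 3): 0*3=0, 1*3=3, 1*3=3, -4*3=-12 -> [0, 3, 3, -12] (max |s|=12)
Stage 4 (CLIP -6 19): clip(0,-6,19)=0, clip(3,-6,19)=3, clip(3,-6,19)=3, clip(-12,-6,19)=-6 -> [0, 3, 3, -6] (max |s|=6)
Stage 5 (ABS): |0|=0, |3|=3, |3|=3, |-6|=6 -> [0, 3, 3, 6] (max |s|=6)
Stage 6 (OFFSET 2): 0+2=2, 3+2=5, 3+2=5, 6+2=8 -> [2, 5, 5, 8] (max |s|=8)
Overall max amplitude: 12

Answer: 12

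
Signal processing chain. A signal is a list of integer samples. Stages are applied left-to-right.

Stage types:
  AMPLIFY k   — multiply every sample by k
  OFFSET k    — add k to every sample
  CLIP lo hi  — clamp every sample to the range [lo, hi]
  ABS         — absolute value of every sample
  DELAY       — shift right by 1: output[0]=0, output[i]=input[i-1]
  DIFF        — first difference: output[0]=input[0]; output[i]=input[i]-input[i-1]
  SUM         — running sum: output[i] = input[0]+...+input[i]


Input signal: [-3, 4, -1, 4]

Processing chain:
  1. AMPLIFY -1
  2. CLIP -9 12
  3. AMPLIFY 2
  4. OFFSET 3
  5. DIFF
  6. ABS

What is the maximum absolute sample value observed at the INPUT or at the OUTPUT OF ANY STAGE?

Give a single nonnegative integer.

Answer: 14

Derivation:
Input: [-3, 4, -1, 4] (max |s|=4)
Stage 1 (AMPLIFY -1): -3*-1=3, 4*-1=-4, -1*-1=1, 4*-1=-4 -> [3, -4, 1, -4] (max |s|=4)
Stage 2 (CLIP -9 12): clip(3,-9,12)=3, clip(-4,-9,12)=-4, clip(1,-9,12)=1, clip(-4,-9,12)=-4 -> [3, -4, 1, -4] (max |s|=4)
Stage 3 (AMPLIFY 2): 3*2=6, -4*2=-8, 1*2=2, -4*2=-8 -> [6, -8, 2, -8] (max |s|=8)
Stage 4 (OFFSET 3): 6+3=9, -8+3=-5, 2+3=5, -8+3=-5 -> [9, -5, 5, -5] (max |s|=9)
Stage 5 (DIFF): s[0]=9, -5-9=-14, 5--5=10, -5-5=-10 -> [9, -14, 10, -10] (max |s|=14)
Stage 6 (ABS): |9|=9, |-14|=14, |10|=10, |-10|=10 -> [9, 14, 10, 10] (max |s|=14)
Overall max amplitude: 14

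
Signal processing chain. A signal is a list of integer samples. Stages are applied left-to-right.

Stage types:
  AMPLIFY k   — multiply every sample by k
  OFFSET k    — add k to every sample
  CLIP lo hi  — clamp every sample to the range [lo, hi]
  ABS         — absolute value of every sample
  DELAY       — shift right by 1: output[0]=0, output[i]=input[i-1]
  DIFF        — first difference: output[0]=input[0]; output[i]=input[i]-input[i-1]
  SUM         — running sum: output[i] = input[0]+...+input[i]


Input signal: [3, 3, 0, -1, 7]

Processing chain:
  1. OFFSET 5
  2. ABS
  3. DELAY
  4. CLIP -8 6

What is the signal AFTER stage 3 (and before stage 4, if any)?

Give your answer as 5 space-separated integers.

Answer: 0 8 8 5 4

Derivation:
Input: [3, 3, 0, -1, 7]
Stage 1 (OFFSET 5): 3+5=8, 3+5=8, 0+5=5, -1+5=4, 7+5=12 -> [8, 8, 5, 4, 12]
Stage 2 (ABS): |8|=8, |8|=8, |5|=5, |4|=4, |12|=12 -> [8, 8, 5, 4, 12]
Stage 3 (DELAY): [0, 8, 8, 5, 4] = [0, 8, 8, 5, 4] -> [0, 8, 8, 5, 4]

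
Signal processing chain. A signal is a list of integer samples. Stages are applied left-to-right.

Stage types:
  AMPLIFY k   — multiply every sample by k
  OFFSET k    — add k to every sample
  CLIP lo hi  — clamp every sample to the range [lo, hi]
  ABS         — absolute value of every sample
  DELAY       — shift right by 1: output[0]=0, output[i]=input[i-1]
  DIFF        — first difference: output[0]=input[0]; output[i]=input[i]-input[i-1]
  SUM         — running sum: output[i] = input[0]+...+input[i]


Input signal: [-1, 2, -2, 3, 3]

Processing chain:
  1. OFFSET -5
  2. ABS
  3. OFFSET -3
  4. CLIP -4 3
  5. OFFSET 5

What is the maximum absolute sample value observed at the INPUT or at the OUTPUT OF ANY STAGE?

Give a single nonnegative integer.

Answer: 8

Derivation:
Input: [-1, 2, -2, 3, 3] (max |s|=3)
Stage 1 (OFFSET -5): -1+-5=-6, 2+-5=-3, -2+-5=-7, 3+-5=-2, 3+-5=-2 -> [-6, -3, -7, -2, -2] (max |s|=7)
Stage 2 (ABS): |-6|=6, |-3|=3, |-7|=7, |-2|=2, |-2|=2 -> [6, 3, 7, 2, 2] (max |s|=7)
Stage 3 (OFFSET -3): 6+-3=3, 3+-3=0, 7+-3=4, 2+-3=-1, 2+-3=-1 -> [3, 0, 4, -1, -1] (max |s|=4)
Stage 4 (CLIP -4 3): clip(3,-4,3)=3, clip(0,-4,3)=0, clip(4,-4,3)=3, clip(-1,-4,3)=-1, clip(-1,-4,3)=-1 -> [3, 0, 3, -1, -1] (max |s|=3)
Stage 5 (OFFSET 5): 3+5=8, 0+5=5, 3+5=8, -1+5=4, -1+5=4 -> [8, 5, 8, 4, 4] (max |s|=8)
Overall max amplitude: 8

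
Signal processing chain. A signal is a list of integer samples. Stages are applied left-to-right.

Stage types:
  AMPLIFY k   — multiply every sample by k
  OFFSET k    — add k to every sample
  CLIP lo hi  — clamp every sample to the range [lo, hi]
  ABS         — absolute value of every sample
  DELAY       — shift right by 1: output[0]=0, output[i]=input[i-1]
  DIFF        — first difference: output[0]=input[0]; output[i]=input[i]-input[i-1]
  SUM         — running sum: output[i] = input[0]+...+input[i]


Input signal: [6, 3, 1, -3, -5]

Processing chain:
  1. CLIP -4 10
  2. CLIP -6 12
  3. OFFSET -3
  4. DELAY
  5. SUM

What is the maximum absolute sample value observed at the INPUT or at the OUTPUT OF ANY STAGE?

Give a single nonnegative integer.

Answer: 7

Derivation:
Input: [6, 3, 1, -3, -5] (max |s|=6)
Stage 1 (CLIP -4 10): clip(6,-4,10)=6, clip(3,-4,10)=3, clip(1,-4,10)=1, clip(-3,-4,10)=-3, clip(-5,-4,10)=-4 -> [6, 3, 1, -3, -4] (max |s|=6)
Stage 2 (CLIP -6 12): clip(6,-6,12)=6, clip(3,-6,12)=3, clip(1,-6,12)=1, clip(-3,-6,12)=-3, clip(-4,-6,12)=-4 -> [6, 3, 1, -3, -4] (max |s|=6)
Stage 3 (OFFSET -3): 6+-3=3, 3+-3=0, 1+-3=-2, -3+-3=-6, -4+-3=-7 -> [3, 0, -2, -6, -7] (max |s|=7)
Stage 4 (DELAY): [0, 3, 0, -2, -6] = [0, 3, 0, -2, -6] -> [0, 3, 0, -2, -6] (max |s|=6)
Stage 5 (SUM): sum[0..0]=0, sum[0..1]=3, sum[0..2]=3, sum[0..3]=1, sum[0..4]=-5 -> [0, 3, 3, 1, -5] (max |s|=5)
Overall max amplitude: 7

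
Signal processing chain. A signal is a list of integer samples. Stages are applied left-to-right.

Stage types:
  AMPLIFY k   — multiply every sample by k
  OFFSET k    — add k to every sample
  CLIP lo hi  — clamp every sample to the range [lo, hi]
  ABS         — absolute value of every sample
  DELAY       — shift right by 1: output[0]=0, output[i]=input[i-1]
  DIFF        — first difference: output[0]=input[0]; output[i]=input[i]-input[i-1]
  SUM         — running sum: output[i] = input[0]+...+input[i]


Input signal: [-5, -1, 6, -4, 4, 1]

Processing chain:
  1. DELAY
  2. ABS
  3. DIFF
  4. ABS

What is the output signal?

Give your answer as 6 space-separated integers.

Input: [-5, -1, 6, -4, 4, 1]
Stage 1 (DELAY): [0, -5, -1, 6, -4, 4] = [0, -5, -1, 6, -4, 4] -> [0, -5, -1, 6, -4, 4]
Stage 2 (ABS): |0|=0, |-5|=5, |-1|=1, |6|=6, |-4|=4, |4|=4 -> [0, 5, 1, 6, 4, 4]
Stage 3 (DIFF): s[0]=0, 5-0=5, 1-5=-4, 6-1=5, 4-6=-2, 4-4=0 -> [0, 5, -4, 5, -2, 0]
Stage 4 (ABS): |0|=0, |5|=5, |-4|=4, |5|=5, |-2|=2, |0|=0 -> [0, 5, 4, 5, 2, 0]

Answer: 0 5 4 5 2 0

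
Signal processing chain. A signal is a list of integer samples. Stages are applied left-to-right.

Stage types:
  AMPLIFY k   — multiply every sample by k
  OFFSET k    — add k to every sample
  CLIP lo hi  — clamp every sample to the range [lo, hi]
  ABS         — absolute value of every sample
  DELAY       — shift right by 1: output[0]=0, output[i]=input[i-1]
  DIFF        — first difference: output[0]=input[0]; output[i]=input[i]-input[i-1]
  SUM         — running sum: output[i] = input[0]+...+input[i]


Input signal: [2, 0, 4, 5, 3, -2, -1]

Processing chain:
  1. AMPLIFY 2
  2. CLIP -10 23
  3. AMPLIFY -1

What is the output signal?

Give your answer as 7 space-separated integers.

Answer: -4 0 -8 -10 -6 4 2

Derivation:
Input: [2, 0, 4, 5, 3, -2, -1]
Stage 1 (AMPLIFY 2): 2*2=4, 0*2=0, 4*2=8, 5*2=10, 3*2=6, -2*2=-4, -1*2=-2 -> [4, 0, 8, 10, 6, -4, -2]
Stage 2 (CLIP -10 23): clip(4,-10,23)=4, clip(0,-10,23)=0, clip(8,-10,23)=8, clip(10,-10,23)=10, clip(6,-10,23)=6, clip(-4,-10,23)=-4, clip(-2,-10,23)=-2 -> [4, 0, 8, 10, 6, -4, -2]
Stage 3 (AMPLIFY -1): 4*-1=-4, 0*-1=0, 8*-1=-8, 10*-1=-10, 6*-1=-6, -4*-1=4, -2*-1=2 -> [-4, 0, -8, -10, -6, 4, 2]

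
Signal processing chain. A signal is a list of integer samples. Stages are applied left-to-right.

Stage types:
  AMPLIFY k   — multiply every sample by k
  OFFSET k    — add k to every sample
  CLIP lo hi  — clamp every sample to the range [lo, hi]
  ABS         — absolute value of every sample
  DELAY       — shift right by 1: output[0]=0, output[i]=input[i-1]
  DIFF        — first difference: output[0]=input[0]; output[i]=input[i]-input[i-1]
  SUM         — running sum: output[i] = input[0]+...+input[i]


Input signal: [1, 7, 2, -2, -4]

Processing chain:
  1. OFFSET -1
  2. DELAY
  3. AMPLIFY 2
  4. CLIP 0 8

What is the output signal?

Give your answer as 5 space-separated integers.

Input: [1, 7, 2, -2, -4]
Stage 1 (OFFSET -1): 1+-1=0, 7+-1=6, 2+-1=1, -2+-1=-3, -4+-1=-5 -> [0, 6, 1, -3, -5]
Stage 2 (DELAY): [0, 0, 6, 1, -3] = [0, 0, 6, 1, -3] -> [0, 0, 6, 1, -3]
Stage 3 (AMPLIFY 2): 0*2=0, 0*2=0, 6*2=12, 1*2=2, -3*2=-6 -> [0, 0, 12, 2, -6]
Stage 4 (CLIP 0 8): clip(0,0,8)=0, clip(0,0,8)=0, clip(12,0,8)=8, clip(2,0,8)=2, clip(-6,0,8)=0 -> [0, 0, 8, 2, 0]

Answer: 0 0 8 2 0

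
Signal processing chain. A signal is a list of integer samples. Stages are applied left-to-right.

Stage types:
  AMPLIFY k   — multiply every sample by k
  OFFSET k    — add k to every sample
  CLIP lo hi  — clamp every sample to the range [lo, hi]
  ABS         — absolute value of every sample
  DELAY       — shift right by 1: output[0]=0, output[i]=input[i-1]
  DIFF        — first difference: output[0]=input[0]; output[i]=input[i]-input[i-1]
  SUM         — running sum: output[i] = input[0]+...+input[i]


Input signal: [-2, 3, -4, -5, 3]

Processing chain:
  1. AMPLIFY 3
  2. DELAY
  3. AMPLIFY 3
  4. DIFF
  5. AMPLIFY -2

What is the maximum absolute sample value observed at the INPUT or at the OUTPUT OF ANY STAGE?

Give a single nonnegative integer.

Answer: 126

Derivation:
Input: [-2, 3, -4, -5, 3] (max |s|=5)
Stage 1 (AMPLIFY 3): -2*3=-6, 3*3=9, -4*3=-12, -5*3=-15, 3*3=9 -> [-6, 9, -12, -15, 9] (max |s|=15)
Stage 2 (DELAY): [0, -6, 9, -12, -15] = [0, -6, 9, -12, -15] -> [0, -6, 9, -12, -15] (max |s|=15)
Stage 3 (AMPLIFY 3): 0*3=0, -6*3=-18, 9*3=27, -12*3=-36, -15*3=-45 -> [0, -18, 27, -36, -45] (max |s|=45)
Stage 4 (DIFF): s[0]=0, -18-0=-18, 27--18=45, -36-27=-63, -45--36=-9 -> [0, -18, 45, -63, -9] (max |s|=63)
Stage 5 (AMPLIFY -2): 0*-2=0, -18*-2=36, 45*-2=-90, -63*-2=126, -9*-2=18 -> [0, 36, -90, 126, 18] (max |s|=126)
Overall max amplitude: 126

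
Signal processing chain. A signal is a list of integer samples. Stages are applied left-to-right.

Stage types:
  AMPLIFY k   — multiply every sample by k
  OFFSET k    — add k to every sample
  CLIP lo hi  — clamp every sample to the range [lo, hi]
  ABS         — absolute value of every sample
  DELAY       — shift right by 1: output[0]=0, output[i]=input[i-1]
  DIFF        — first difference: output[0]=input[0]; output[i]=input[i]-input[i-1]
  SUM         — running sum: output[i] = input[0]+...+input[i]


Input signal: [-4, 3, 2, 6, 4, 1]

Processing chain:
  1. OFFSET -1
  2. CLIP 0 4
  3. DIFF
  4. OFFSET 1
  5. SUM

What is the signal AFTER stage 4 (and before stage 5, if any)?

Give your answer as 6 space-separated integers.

Answer: 1 3 0 4 0 -2

Derivation:
Input: [-4, 3, 2, 6, 4, 1]
Stage 1 (OFFSET -1): -4+-1=-5, 3+-1=2, 2+-1=1, 6+-1=5, 4+-1=3, 1+-1=0 -> [-5, 2, 1, 5, 3, 0]
Stage 2 (CLIP 0 4): clip(-5,0,4)=0, clip(2,0,4)=2, clip(1,0,4)=1, clip(5,0,4)=4, clip(3,0,4)=3, clip(0,0,4)=0 -> [0, 2, 1, 4, 3, 0]
Stage 3 (DIFF): s[0]=0, 2-0=2, 1-2=-1, 4-1=3, 3-4=-1, 0-3=-3 -> [0, 2, -1, 3, -1, -3]
Stage 4 (OFFSET 1): 0+1=1, 2+1=3, -1+1=0, 3+1=4, -1+1=0, -3+1=-2 -> [1, 3, 0, 4, 0, -2]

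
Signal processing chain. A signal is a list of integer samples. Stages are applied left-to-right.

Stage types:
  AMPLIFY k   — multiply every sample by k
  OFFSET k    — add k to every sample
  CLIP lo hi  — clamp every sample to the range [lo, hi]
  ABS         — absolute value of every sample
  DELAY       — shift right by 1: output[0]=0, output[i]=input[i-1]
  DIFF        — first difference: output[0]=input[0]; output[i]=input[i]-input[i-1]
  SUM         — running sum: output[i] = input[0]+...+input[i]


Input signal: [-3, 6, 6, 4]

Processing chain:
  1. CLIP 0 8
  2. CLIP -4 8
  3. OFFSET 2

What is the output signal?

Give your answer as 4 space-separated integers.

Answer: 2 8 8 6

Derivation:
Input: [-3, 6, 6, 4]
Stage 1 (CLIP 0 8): clip(-3,0,8)=0, clip(6,0,8)=6, clip(6,0,8)=6, clip(4,0,8)=4 -> [0, 6, 6, 4]
Stage 2 (CLIP -4 8): clip(0,-4,8)=0, clip(6,-4,8)=6, clip(6,-4,8)=6, clip(4,-4,8)=4 -> [0, 6, 6, 4]
Stage 3 (OFFSET 2): 0+2=2, 6+2=8, 6+2=8, 4+2=6 -> [2, 8, 8, 6]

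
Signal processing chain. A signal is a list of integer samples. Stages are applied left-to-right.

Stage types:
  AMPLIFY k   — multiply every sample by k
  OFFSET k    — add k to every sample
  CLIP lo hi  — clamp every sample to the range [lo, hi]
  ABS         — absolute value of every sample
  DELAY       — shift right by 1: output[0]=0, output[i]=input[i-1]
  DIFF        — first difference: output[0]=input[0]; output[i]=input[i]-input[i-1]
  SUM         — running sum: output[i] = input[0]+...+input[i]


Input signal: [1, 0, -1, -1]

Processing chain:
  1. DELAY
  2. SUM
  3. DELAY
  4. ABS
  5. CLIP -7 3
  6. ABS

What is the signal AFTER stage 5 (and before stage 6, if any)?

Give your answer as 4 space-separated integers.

Answer: 0 0 1 1

Derivation:
Input: [1, 0, -1, -1]
Stage 1 (DELAY): [0, 1, 0, -1] = [0, 1, 0, -1] -> [0, 1, 0, -1]
Stage 2 (SUM): sum[0..0]=0, sum[0..1]=1, sum[0..2]=1, sum[0..3]=0 -> [0, 1, 1, 0]
Stage 3 (DELAY): [0, 0, 1, 1] = [0, 0, 1, 1] -> [0, 0, 1, 1]
Stage 4 (ABS): |0|=0, |0|=0, |1|=1, |1|=1 -> [0, 0, 1, 1]
Stage 5 (CLIP -7 3): clip(0,-7,3)=0, clip(0,-7,3)=0, clip(1,-7,3)=1, clip(1,-7,3)=1 -> [0, 0, 1, 1]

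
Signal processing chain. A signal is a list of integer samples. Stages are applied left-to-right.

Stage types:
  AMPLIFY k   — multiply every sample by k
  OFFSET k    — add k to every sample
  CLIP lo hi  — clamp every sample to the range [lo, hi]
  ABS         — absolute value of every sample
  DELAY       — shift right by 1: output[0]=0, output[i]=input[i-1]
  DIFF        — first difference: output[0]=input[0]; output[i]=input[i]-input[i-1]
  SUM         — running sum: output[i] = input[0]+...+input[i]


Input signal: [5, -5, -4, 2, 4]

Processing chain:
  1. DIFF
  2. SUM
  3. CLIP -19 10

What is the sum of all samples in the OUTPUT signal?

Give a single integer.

Answer: 2

Derivation:
Input: [5, -5, -4, 2, 4]
Stage 1 (DIFF): s[0]=5, -5-5=-10, -4--5=1, 2--4=6, 4-2=2 -> [5, -10, 1, 6, 2]
Stage 2 (SUM): sum[0..0]=5, sum[0..1]=-5, sum[0..2]=-4, sum[0..3]=2, sum[0..4]=4 -> [5, -5, -4, 2, 4]
Stage 3 (CLIP -19 10): clip(5,-19,10)=5, clip(-5,-19,10)=-5, clip(-4,-19,10)=-4, clip(2,-19,10)=2, clip(4,-19,10)=4 -> [5, -5, -4, 2, 4]
Output sum: 2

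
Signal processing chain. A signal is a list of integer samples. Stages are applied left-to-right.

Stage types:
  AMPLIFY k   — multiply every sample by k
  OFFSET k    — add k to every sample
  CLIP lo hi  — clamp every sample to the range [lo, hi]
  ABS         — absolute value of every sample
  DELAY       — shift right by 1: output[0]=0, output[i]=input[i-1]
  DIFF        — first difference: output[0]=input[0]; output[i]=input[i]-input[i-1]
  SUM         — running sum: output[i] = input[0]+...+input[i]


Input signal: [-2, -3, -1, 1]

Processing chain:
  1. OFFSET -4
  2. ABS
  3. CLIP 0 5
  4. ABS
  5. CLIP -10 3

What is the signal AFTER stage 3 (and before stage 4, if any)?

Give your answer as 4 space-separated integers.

Answer: 5 5 5 3

Derivation:
Input: [-2, -3, -1, 1]
Stage 1 (OFFSET -4): -2+-4=-6, -3+-4=-7, -1+-4=-5, 1+-4=-3 -> [-6, -7, -5, -3]
Stage 2 (ABS): |-6|=6, |-7|=7, |-5|=5, |-3|=3 -> [6, 7, 5, 3]
Stage 3 (CLIP 0 5): clip(6,0,5)=5, clip(7,0,5)=5, clip(5,0,5)=5, clip(3,0,5)=3 -> [5, 5, 5, 3]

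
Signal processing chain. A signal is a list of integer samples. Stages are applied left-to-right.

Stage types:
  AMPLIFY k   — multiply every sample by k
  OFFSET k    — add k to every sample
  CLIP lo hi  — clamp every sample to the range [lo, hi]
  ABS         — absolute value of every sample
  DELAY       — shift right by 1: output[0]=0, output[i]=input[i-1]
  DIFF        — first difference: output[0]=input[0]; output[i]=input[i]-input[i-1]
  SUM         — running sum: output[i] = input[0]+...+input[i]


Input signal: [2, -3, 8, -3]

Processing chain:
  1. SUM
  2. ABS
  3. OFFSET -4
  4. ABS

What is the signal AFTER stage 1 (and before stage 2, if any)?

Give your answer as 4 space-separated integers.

Answer: 2 -1 7 4

Derivation:
Input: [2, -3, 8, -3]
Stage 1 (SUM): sum[0..0]=2, sum[0..1]=-1, sum[0..2]=7, sum[0..3]=4 -> [2, -1, 7, 4]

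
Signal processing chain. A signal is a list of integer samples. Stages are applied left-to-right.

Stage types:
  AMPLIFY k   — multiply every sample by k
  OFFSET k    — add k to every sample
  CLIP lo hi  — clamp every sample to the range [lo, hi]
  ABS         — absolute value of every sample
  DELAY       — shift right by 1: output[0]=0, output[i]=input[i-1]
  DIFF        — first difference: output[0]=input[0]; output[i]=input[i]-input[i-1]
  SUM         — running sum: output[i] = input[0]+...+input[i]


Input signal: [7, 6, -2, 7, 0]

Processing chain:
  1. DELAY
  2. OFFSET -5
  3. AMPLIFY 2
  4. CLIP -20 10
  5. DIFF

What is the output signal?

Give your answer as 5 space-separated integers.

Input: [7, 6, -2, 7, 0]
Stage 1 (DELAY): [0, 7, 6, -2, 7] = [0, 7, 6, -2, 7] -> [0, 7, 6, -2, 7]
Stage 2 (OFFSET -5): 0+-5=-5, 7+-5=2, 6+-5=1, -2+-5=-7, 7+-5=2 -> [-5, 2, 1, -7, 2]
Stage 3 (AMPLIFY 2): -5*2=-10, 2*2=4, 1*2=2, -7*2=-14, 2*2=4 -> [-10, 4, 2, -14, 4]
Stage 4 (CLIP -20 10): clip(-10,-20,10)=-10, clip(4,-20,10)=4, clip(2,-20,10)=2, clip(-14,-20,10)=-14, clip(4,-20,10)=4 -> [-10, 4, 2, -14, 4]
Stage 5 (DIFF): s[0]=-10, 4--10=14, 2-4=-2, -14-2=-16, 4--14=18 -> [-10, 14, -2, -16, 18]

Answer: -10 14 -2 -16 18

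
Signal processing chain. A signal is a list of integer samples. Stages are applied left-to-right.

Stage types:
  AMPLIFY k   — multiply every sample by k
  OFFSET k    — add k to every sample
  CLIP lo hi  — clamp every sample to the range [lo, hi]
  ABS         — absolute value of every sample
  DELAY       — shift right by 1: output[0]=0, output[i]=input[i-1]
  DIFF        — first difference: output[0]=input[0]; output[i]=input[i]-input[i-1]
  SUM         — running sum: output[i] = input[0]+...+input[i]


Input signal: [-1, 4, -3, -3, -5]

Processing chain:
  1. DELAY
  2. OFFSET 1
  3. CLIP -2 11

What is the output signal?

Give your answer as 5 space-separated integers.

Input: [-1, 4, -3, -3, -5]
Stage 1 (DELAY): [0, -1, 4, -3, -3] = [0, -1, 4, -3, -3] -> [0, -1, 4, -3, -3]
Stage 2 (OFFSET 1): 0+1=1, -1+1=0, 4+1=5, -3+1=-2, -3+1=-2 -> [1, 0, 5, -2, -2]
Stage 3 (CLIP -2 11): clip(1,-2,11)=1, clip(0,-2,11)=0, clip(5,-2,11)=5, clip(-2,-2,11)=-2, clip(-2,-2,11)=-2 -> [1, 0, 5, -2, -2]

Answer: 1 0 5 -2 -2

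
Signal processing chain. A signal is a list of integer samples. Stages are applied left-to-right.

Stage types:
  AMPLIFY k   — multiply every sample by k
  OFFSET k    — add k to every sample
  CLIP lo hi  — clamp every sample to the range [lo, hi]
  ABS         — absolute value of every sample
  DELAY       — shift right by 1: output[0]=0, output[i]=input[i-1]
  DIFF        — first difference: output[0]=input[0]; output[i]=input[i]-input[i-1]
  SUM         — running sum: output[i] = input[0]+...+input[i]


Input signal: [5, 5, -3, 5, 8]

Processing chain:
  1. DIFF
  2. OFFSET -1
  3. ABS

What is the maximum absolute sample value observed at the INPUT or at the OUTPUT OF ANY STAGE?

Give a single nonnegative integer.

Input: [5, 5, -3, 5, 8] (max |s|=8)
Stage 1 (DIFF): s[0]=5, 5-5=0, -3-5=-8, 5--3=8, 8-5=3 -> [5, 0, -8, 8, 3] (max |s|=8)
Stage 2 (OFFSET -1): 5+-1=4, 0+-1=-1, -8+-1=-9, 8+-1=7, 3+-1=2 -> [4, -1, -9, 7, 2] (max |s|=9)
Stage 3 (ABS): |4|=4, |-1|=1, |-9|=9, |7|=7, |2|=2 -> [4, 1, 9, 7, 2] (max |s|=9)
Overall max amplitude: 9

Answer: 9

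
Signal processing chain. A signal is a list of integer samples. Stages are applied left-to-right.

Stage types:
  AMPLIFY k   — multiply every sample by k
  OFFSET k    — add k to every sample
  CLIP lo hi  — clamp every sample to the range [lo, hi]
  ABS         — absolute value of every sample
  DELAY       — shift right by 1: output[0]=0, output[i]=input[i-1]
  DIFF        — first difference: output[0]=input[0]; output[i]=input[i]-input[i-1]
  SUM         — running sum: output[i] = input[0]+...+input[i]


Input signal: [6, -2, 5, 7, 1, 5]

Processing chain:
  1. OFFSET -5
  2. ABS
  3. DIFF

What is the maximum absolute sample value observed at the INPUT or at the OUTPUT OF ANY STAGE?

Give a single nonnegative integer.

Answer: 7

Derivation:
Input: [6, -2, 5, 7, 1, 5] (max |s|=7)
Stage 1 (OFFSET -5): 6+-5=1, -2+-5=-7, 5+-5=0, 7+-5=2, 1+-5=-4, 5+-5=0 -> [1, -7, 0, 2, -4, 0] (max |s|=7)
Stage 2 (ABS): |1|=1, |-7|=7, |0|=0, |2|=2, |-4|=4, |0|=0 -> [1, 7, 0, 2, 4, 0] (max |s|=7)
Stage 3 (DIFF): s[0]=1, 7-1=6, 0-7=-7, 2-0=2, 4-2=2, 0-4=-4 -> [1, 6, -7, 2, 2, -4] (max |s|=7)
Overall max amplitude: 7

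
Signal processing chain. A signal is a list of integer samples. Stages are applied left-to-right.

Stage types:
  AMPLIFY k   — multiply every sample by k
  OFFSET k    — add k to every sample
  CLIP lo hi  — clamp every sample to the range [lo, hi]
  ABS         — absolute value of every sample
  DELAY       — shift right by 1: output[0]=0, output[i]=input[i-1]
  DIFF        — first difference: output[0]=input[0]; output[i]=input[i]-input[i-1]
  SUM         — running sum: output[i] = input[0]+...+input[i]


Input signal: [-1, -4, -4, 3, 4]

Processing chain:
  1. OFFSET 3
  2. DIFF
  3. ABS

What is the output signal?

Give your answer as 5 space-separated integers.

Input: [-1, -4, -4, 3, 4]
Stage 1 (OFFSET 3): -1+3=2, -4+3=-1, -4+3=-1, 3+3=6, 4+3=7 -> [2, -1, -1, 6, 7]
Stage 2 (DIFF): s[0]=2, -1-2=-3, -1--1=0, 6--1=7, 7-6=1 -> [2, -3, 0, 7, 1]
Stage 3 (ABS): |2|=2, |-3|=3, |0|=0, |7|=7, |1|=1 -> [2, 3, 0, 7, 1]

Answer: 2 3 0 7 1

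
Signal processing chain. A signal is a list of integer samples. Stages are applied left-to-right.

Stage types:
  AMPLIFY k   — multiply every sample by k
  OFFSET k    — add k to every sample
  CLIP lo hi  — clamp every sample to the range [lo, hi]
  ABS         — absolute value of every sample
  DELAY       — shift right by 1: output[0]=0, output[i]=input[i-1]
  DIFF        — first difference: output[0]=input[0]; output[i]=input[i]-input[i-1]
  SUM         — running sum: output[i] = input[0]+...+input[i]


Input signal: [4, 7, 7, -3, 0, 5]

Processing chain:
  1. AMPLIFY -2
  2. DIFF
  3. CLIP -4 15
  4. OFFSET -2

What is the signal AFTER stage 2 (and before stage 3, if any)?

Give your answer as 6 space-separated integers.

Answer: -8 -6 0 20 -6 -10

Derivation:
Input: [4, 7, 7, -3, 0, 5]
Stage 1 (AMPLIFY -2): 4*-2=-8, 7*-2=-14, 7*-2=-14, -3*-2=6, 0*-2=0, 5*-2=-10 -> [-8, -14, -14, 6, 0, -10]
Stage 2 (DIFF): s[0]=-8, -14--8=-6, -14--14=0, 6--14=20, 0-6=-6, -10-0=-10 -> [-8, -6, 0, 20, -6, -10]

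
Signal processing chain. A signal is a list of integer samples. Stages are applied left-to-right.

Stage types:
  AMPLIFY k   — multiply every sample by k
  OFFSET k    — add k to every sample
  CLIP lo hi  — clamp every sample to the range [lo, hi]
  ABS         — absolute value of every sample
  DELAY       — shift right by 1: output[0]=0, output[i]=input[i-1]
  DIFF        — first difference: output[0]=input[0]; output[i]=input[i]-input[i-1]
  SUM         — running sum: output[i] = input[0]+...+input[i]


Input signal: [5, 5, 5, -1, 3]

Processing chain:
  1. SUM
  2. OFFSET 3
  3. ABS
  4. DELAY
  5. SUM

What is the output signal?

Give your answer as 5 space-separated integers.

Answer: 0 8 21 39 56

Derivation:
Input: [5, 5, 5, -1, 3]
Stage 1 (SUM): sum[0..0]=5, sum[0..1]=10, sum[0..2]=15, sum[0..3]=14, sum[0..4]=17 -> [5, 10, 15, 14, 17]
Stage 2 (OFFSET 3): 5+3=8, 10+3=13, 15+3=18, 14+3=17, 17+3=20 -> [8, 13, 18, 17, 20]
Stage 3 (ABS): |8|=8, |13|=13, |18|=18, |17|=17, |20|=20 -> [8, 13, 18, 17, 20]
Stage 4 (DELAY): [0, 8, 13, 18, 17] = [0, 8, 13, 18, 17] -> [0, 8, 13, 18, 17]
Stage 5 (SUM): sum[0..0]=0, sum[0..1]=8, sum[0..2]=21, sum[0..3]=39, sum[0..4]=56 -> [0, 8, 21, 39, 56]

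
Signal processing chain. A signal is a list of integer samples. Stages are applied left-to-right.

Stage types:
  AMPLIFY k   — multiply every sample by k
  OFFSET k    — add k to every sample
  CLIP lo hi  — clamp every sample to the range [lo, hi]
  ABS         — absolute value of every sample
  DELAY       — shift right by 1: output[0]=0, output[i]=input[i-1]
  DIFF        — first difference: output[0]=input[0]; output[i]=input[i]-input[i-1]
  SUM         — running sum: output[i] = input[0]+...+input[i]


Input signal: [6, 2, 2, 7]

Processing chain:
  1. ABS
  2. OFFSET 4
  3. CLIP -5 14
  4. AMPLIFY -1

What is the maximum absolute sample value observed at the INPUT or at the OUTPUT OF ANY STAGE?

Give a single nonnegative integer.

Input: [6, 2, 2, 7] (max |s|=7)
Stage 1 (ABS): |6|=6, |2|=2, |2|=2, |7|=7 -> [6, 2, 2, 7] (max |s|=7)
Stage 2 (OFFSET 4): 6+4=10, 2+4=6, 2+4=6, 7+4=11 -> [10, 6, 6, 11] (max |s|=11)
Stage 3 (CLIP -5 14): clip(10,-5,14)=10, clip(6,-5,14)=6, clip(6,-5,14)=6, clip(11,-5,14)=11 -> [10, 6, 6, 11] (max |s|=11)
Stage 4 (AMPLIFY -1): 10*-1=-10, 6*-1=-6, 6*-1=-6, 11*-1=-11 -> [-10, -6, -6, -11] (max |s|=11)
Overall max amplitude: 11

Answer: 11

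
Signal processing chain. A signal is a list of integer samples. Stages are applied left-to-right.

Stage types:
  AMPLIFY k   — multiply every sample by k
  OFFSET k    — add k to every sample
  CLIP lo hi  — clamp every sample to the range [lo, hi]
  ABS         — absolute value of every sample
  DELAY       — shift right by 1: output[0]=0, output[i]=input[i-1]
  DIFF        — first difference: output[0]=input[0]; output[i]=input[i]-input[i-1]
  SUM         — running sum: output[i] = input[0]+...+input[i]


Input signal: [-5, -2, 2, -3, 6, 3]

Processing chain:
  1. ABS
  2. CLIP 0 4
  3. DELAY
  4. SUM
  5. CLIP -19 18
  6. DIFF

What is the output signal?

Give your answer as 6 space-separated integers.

Input: [-5, -2, 2, -3, 6, 3]
Stage 1 (ABS): |-5|=5, |-2|=2, |2|=2, |-3|=3, |6|=6, |3|=3 -> [5, 2, 2, 3, 6, 3]
Stage 2 (CLIP 0 4): clip(5,0,4)=4, clip(2,0,4)=2, clip(2,0,4)=2, clip(3,0,4)=3, clip(6,0,4)=4, clip(3,0,4)=3 -> [4, 2, 2, 3, 4, 3]
Stage 3 (DELAY): [0, 4, 2, 2, 3, 4] = [0, 4, 2, 2, 3, 4] -> [0, 4, 2, 2, 3, 4]
Stage 4 (SUM): sum[0..0]=0, sum[0..1]=4, sum[0..2]=6, sum[0..3]=8, sum[0..4]=11, sum[0..5]=15 -> [0, 4, 6, 8, 11, 15]
Stage 5 (CLIP -19 18): clip(0,-19,18)=0, clip(4,-19,18)=4, clip(6,-19,18)=6, clip(8,-19,18)=8, clip(11,-19,18)=11, clip(15,-19,18)=15 -> [0, 4, 6, 8, 11, 15]
Stage 6 (DIFF): s[0]=0, 4-0=4, 6-4=2, 8-6=2, 11-8=3, 15-11=4 -> [0, 4, 2, 2, 3, 4]

Answer: 0 4 2 2 3 4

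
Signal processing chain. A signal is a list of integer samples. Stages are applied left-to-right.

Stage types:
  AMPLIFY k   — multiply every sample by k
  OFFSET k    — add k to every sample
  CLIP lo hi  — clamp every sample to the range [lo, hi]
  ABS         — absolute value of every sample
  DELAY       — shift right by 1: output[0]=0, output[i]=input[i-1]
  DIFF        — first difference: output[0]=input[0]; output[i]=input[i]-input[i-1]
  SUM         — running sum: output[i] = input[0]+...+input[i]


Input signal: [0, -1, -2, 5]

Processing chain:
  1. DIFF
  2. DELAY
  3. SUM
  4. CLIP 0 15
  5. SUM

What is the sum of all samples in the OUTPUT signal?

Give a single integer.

Answer: 0

Derivation:
Input: [0, -1, -2, 5]
Stage 1 (DIFF): s[0]=0, -1-0=-1, -2--1=-1, 5--2=7 -> [0, -1, -1, 7]
Stage 2 (DELAY): [0, 0, -1, -1] = [0, 0, -1, -1] -> [0, 0, -1, -1]
Stage 3 (SUM): sum[0..0]=0, sum[0..1]=0, sum[0..2]=-1, sum[0..3]=-2 -> [0, 0, -1, -2]
Stage 4 (CLIP 0 15): clip(0,0,15)=0, clip(0,0,15)=0, clip(-1,0,15)=0, clip(-2,0,15)=0 -> [0, 0, 0, 0]
Stage 5 (SUM): sum[0..0]=0, sum[0..1]=0, sum[0..2]=0, sum[0..3]=0 -> [0, 0, 0, 0]
Output sum: 0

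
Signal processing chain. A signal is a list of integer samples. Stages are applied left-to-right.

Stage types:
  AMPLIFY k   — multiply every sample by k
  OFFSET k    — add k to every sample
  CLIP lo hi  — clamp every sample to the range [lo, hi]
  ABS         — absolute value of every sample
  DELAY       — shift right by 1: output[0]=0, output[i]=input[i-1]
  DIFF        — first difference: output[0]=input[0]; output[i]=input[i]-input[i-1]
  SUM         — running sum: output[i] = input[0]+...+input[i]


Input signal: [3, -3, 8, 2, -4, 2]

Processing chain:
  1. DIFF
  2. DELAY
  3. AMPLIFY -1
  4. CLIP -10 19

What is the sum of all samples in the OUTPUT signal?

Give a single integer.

Input: [3, -3, 8, 2, -4, 2]
Stage 1 (DIFF): s[0]=3, -3-3=-6, 8--3=11, 2-8=-6, -4-2=-6, 2--4=6 -> [3, -6, 11, -6, -6, 6]
Stage 2 (DELAY): [0, 3, -6, 11, -6, -6] = [0, 3, -6, 11, -6, -6] -> [0, 3, -6, 11, -6, -6]
Stage 3 (AMPLIFY -1): 0*-1=0, 3*-1=-3, -6*-1=6, 11*-1=-11, -6*-1=6, -6*-1=6 -> [0, -3, 6, -11, 6, 6]
Stage 4 (CLIP -10 19): clip(0,-10,19)=0, clip(-3,-10,19)=-3, clip(6,-10,19)=6, clip(-11,-10,19)=-10, clip(6,-10,19)=6, clip(6,-10,19)=6 -> [0, -3, 6, -10, 6, 6]
Output sum: 5

Answer: 5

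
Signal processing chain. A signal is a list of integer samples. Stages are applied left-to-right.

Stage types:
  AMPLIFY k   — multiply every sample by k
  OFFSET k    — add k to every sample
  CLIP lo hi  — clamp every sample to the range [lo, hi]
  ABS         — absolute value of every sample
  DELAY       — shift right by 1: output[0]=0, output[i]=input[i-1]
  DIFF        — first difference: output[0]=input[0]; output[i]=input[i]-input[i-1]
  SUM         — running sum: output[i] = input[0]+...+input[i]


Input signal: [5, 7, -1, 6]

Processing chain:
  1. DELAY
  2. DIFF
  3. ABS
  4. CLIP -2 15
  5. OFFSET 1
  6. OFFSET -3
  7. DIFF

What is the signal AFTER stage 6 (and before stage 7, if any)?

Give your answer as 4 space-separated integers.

Answer: -2 3 0 6

Derivation:
Input: [5, 7, -1, 6]
Stage 1 (DELAY): [0, 5, 7, -1] = [0, 5, 7, -1] -> [0, 5, 7, -1]
Stage 2 (DIFF): s[0]=0, 5-0=5, 7-5=2, -1-7=-8 -> [0, 5, 2, -8]
Stage 3 (ABS): |0|=0, |5|=5, |2|=2, |-8|=8 -> [0, 5, 2, 8]
Stage 4 (CLIP -2 15): clip(0,-2,15)=0, clip(5,-2,15)=5, clip(2,-2,15)=2, clip(8,-2,15)=8 -> [0, 5, 2, 8]
Stage 5 (OFFSET 1): 0+1=1, 5+1=6, 2+1=3, 8+1=9 -> [1, 6, 3, 9]
Stage 6 (OFFSET -3): 1+-3=-2, 6+-3=3, 3+-3=0, 9+-3=6 -> [-2, 3, 0, 6]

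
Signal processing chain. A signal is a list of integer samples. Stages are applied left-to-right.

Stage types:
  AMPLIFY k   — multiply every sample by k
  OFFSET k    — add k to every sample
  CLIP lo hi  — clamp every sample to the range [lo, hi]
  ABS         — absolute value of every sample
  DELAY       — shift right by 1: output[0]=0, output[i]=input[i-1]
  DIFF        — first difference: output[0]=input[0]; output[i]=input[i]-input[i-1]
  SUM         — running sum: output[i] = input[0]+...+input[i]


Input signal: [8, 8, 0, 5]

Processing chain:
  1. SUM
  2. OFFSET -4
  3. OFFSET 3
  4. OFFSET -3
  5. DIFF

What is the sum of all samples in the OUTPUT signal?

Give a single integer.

Input: [8, 8, 0, 5]
Stage 1 (SUM): sum[0..0]=8, sum[0..1]=16, sum[0..2]=16, sum[0..3]=21 -> [8, 16, 16, 21]
Stage 2 (OFFSET -4): 8+-4=4, 16+-4=12, 16+-4=12, 21+-4=17 -> [4, 12, 12, 17]
Stage 3 (OFFSET 3): 4+3=7, 12+3=15, 12+3=15, 17+3=20 -> [7, 15, 15, 20]
Stage 4 (OFFSET -3): 7+-3=4, 15+-3=12, 15+-3=12, 20+-3=17 -> [4, 12, 12, 17]
Stage 5 (DIFF): s[0]=4, 12-4=8, 12-12=0, 17-12=5 -> [4, 8, 0, 5]
Output sum: 17

Answer: 17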